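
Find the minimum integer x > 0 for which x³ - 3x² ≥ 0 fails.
Testing positive integers:
x = 1: LHS = 1³ - 3·1² = -2; -2 ≥ 0 — FAILS  ← smallest positive counterexample

Answer: x = 1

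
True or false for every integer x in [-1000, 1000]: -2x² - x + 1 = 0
The claim fails at x = 0:
x = 0: LHS = -2·0² - 0 + 1 = 1; 1 = 0 — FAILS

Because a single integer refutes it, the statement is false.

Answer: False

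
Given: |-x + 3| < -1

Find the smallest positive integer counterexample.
Testing positive integers:
x = 1: LHS = |-1 + 3| = |2| = 2; 2 < -1 — FAILS  ← smallest positive counterexample

Answer: x = 1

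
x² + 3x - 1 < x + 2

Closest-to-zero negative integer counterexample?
Testing negative integers from -1 downward:
x = -1: LHS = (-1)² + 3·(-1) - 1 = -3, RHS = (-1) + 2 = 1; -3 < 1 — holds
x = -2: LHS = (-2)² + 3·(-2) - 1 = -3, RHS = (-2) + 2 = 0; -3 < 0 — holds
x = -3: LHS = (-3)² + 3·(-3) - 1 = -1, RHS = (-3) + 2 = -1; -1 < -1 — FAILS  ← closest negative counterexample to 0

Answer: x = -3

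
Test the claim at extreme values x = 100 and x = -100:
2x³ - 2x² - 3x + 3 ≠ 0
x = 100: LHS = 2·100³ - 2·100² - 3·100 + 3 = 1979703; 1979703 ≠ 0 — holds
x = -100: LHS = 2·(-100)³ - 2·(-100)² - 3·(-100) + 3 = -2019697; -2019697 ≠ 0 — holds

Answer: Yes, holds for both x = 100 and x = -100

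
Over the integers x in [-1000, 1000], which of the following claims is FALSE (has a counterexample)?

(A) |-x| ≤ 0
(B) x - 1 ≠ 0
(A) x = 1: LHS = |-1| = 1; 1 ≤ 0 — FAILS
(B) x = 1: LHS = 1 - 1 = 0; 0 ≠ 0 — FAILS

Answer: Both A and B are false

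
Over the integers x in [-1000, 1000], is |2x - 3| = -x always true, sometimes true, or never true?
Over all integers in [-1000, 1000], LHS − RHS is always positive; it is smallest at x = 1, where it equals 2:
x = 1: LHS = |2·1 - 3| = |-1| = 1; 1 = -1 — FAILS
At the ends of the range:
x = -1000: LHS = |2·(-1000) - 3| = |-2003| = 2003, RHS = -(-1000) = 1000; 2003 = 1000 — FAILS
x = 1000: LHS = |2·1000 - 3| = |1997| = 1997; 1997 = -1000 — FAILS
Hence LHS − RHS is never 0, i.e. the two sides are never equal, so the claimed relation (=) fails for every integer in [-1000, 1000].

No integer in the range satisfies it.

Answer: Never true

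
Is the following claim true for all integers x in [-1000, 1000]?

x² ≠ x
The claim fails at x = 0:
x = 0: LHS = 0² = 0; 0 ≠ 0 — FAILS

Because a single integer refutes it, the statement is false.

Answer: False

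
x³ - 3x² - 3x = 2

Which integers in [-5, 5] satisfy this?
Track d = LHS − RHS over the integers in [-5, 5]. Equality would need d = 0, but d changes sign only between consecutive integers, jumping over 0:
x = 3: LHS = 3³ - 3·3² - 3·3 = -9; -9 = 2 — FAILS  (d = -11)
x = 4: LHS = 4³ - 3·4² - 3·4 = 4; 4 = 2 — FAILS  (d = 2)
Away from these crossings d keeps a constant sign, and checking every integer in [-5, 5] confirms d ≠ 0 throughout. Hence the two sides are never equal, so the claimed relation (=) fails for every integer in [-5, 5].

Answer: None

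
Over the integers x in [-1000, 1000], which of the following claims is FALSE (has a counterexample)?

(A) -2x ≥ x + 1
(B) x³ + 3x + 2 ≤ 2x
(A) x = 0: LHS = -2·0 = 0, RHS = 0 + 1 = 1; 0 ≥ 1 — FAILS
(B) x = 0: LHS = 0³ + 3·0 + 2 = 2, RHS = 2·0 = 0; 2 ≤ 0 — FAILS

Answer: Both A and B are false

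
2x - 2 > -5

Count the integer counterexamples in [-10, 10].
Counterexamples in [-10, 10]: {-10, -9, -8, -7, -6, -5, -4, -3, -2}.

Counting them gives 9 values.

Answer: 9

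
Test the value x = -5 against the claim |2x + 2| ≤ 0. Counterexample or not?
Substitute x = -5 into the relation:
x = -5: LHS = |2·(-5) + 2| = |-8| = 8; 8 ≤ 0 — FAILS

Since the claim fails at x = -5, this value is a counterexample.

Answer: Yes, x = -5 is a counterexample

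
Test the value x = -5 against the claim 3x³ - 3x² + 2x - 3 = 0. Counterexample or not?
Substitute x = -5 into the relation:
x = -5: LHS = 3·(-5)³ - 3·(-5)² + 2·(-5) - 3 = -463; -463 = 0 — FAILS

Since the claim fails at x = -5, this value is a counterexample.

Answer: Yes, x = -5 is a counterexample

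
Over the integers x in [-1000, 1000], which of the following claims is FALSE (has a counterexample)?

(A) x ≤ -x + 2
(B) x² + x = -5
(A) x = 2: RHS = -2 + 2 = 0; 2 ≤ 0 — FAILS
(B) x = 0: LHS = 0² + 0 = 0; 0 = -5 — FAILS

Answer: Both A and B are false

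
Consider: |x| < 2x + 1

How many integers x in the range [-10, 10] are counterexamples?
Counterexamples in [-10, 10]: {-10, -9, -8, -7, -6, -5, -4, -3, -2, -1}.

Counting them gives 10 values.

Answer: 10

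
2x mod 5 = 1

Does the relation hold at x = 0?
x = 0: LHS = (2·0) mod 5 = 0 mod 5 = 0; 0 = 1 — FAILS

The relation fails at x = 0, so x = 0 is a counterexample.

Answer: No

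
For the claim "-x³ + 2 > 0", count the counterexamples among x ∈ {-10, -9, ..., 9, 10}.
Counterexamples in [-10, 10]: {2, 3, 4, 5, 6, 7, 8, 9, 10}.

Counting them gives 9 values.

Answer: 9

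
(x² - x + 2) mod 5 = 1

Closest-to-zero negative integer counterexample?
Testing negative integers from -1 downward:
x = -1: LHS = ((-1)² - (-1) + 2) mod 5 = 4 mod 5 = 4; 4 = 1 — FAILS  ← closest negative counterexample to 0

Answer: x = -1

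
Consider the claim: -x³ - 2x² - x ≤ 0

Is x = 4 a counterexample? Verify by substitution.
Substitute x = 4 into the relation:
x = 4: LHS = -4³ - 2·4² - 4 = -100; -100 ≤ 0 — holds

The claim holds here, so x = 4 is not a counterexample. (A counterexample exists elsewhere, e.g. x = -2.)

Answer: No, x = 4 is not a counterexample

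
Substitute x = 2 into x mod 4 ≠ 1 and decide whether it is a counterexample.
Substitute x = 2 into the relation:
x = 2: LHS = 2 mod 4 = 2; 2 ≠ 1 — holds

The claim holds here, so x = 2 is not a counterexample. (A counterexample exists elsewhere, e.g. x = 1.)

Answer: No, x = 2 is not a counterexample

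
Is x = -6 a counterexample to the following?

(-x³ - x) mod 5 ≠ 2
Substitute x = -6 into the relation:
x = -6: LHS = (-(-6)³ - (-6)) mod 5 = 222 mod 5 = 2; 2 ≠ 2 — FAILS

Since the claim fails at x = -6, this value is a counterexample.

Answer: Yes, x = -6 is a counterexample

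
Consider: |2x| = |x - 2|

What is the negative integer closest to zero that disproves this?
Testing negative integers from -1 downward:
x = -1: LHS = |2·(-1)| = |-2| = 2, RHS = |(-1) - 2| = |-3| = 3; 2 = 3 — FAILS  ← closest negative counterexample to 0

Answer: x = -1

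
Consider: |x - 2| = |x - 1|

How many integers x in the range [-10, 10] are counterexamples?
Counterexamples in [-10, 10]: {-10, -9, -8, -7, -6, -5, -4, -3, -2, -1, 0, 1, 2, 3, 4, 5, 6, 7, 8, 9, 10}.

Counting them gives 21 values.

Answer: 21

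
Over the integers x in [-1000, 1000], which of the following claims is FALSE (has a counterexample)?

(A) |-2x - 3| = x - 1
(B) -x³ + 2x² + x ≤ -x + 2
(A) x = 0: LHS = |-2·0 - 3| = |-3| = 3, RHS = 0 - 1 = -1; 3 = -1 — FAILS
(B) x = 1: LHS = -1³ + 2·1² + 1 = 2, RHS = -1 + 2 = 1; 2 ≤ 1 — FAILS

Answer: Both A and B are false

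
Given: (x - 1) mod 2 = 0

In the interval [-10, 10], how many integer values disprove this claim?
Counterexamples in [-10, 10]: {-10, -8, -6, -4, -2, 0, 2, 4, 6, 8, 10}.

Counting them gives 11 values.

Answer: 11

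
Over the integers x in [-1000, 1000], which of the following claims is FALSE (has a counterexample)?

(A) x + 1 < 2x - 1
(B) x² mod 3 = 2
(A) x = 0: LHS = 0 + 1 = 1, RHS = 2·0 - 1 = -1; 1 < -1 — FAILS
(B) x = 0: LHS = (0²) mod 3 = 0 mod 3 = 0; 0 = 2 — FAILS

Answer: Both A and B are false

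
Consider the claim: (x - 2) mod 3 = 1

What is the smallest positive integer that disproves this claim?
Testing positive integers:
x = 1: LHS = (1 - 2) mod 3 = (-1) mod 3 = 2; 2 = 1 — FAILS  ← smallest positive counterexample

Answer: x = 1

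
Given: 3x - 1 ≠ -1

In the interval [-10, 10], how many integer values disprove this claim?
Counterexamples in [-10, 10]: {0}.

Counting them gives 1 values.

Answer: 1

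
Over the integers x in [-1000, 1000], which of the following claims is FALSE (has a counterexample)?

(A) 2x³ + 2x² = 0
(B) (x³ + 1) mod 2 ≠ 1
(A) x = 1: LHS = 2·1³ + 2·1² = 4; 4 = 0 — FAILS
(B) x = 0: LHS = (0³ + 1) mod 2 = 1 mod 2 = 1; 1 ≠ 1 — FAILS

Answer: Both A and B are false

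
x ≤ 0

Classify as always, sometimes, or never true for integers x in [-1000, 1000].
Holds at x = 0: 0 ≤ 0 — holds
Fails at x = 1: 1 ≤ 0 — FAILS
It is satisfied by some integers in the range but not all.

Answer: Sometimes true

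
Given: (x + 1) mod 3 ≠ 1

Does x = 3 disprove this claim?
Substitute x = 3 into the relation:
x = 3: LHS = (3 + 1) mod 3 = 4 mod 3 = 1; 1 ≠ 1 — FAILS

Since the claim fails at x = 3, this value is a counterexample.

Answer: Yes, x = 3 is a counterexample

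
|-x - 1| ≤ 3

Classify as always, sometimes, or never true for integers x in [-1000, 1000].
Holds at x = 0: LHS = |-0 - 1| = |-1| = 1; 1 ≤ 3 — holds
Fails at x = 3: LHS = |-3 - 1| = |-4| = 4; 4 ≤ 3 — FAILS
It is satisfied by some integers in the range but not all.

Answer: Sometimes true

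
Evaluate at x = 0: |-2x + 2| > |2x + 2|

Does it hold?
x = 0: LHS = |-2·0 + 2| = |2| = 2, RHS = |2·0 + 2| = |2| = 2; 2 > 2 — FAILS

The relation fails at x = 0, so x = 0 is a counterexample.

Answer: No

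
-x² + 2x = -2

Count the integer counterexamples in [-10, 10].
Counterexamples in [-10, 10]: {-10, -9, -8, -7, -6, -5, -4, -3, -2, -1, 0, 1, 2, 3, 4, 5, 6, 7, 8, 9, 10}.

Counting them gives 21 values.

Answer: 21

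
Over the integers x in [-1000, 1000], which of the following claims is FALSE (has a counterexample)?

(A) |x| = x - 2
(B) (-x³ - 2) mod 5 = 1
(A) x = 0: LHS = |0| = 0, RHS = 0 - 2 = -2; 0 = -2 — FAILS
(B) x = 0: LHS = (-0³ - 2) mod 5 = (-2) mod 5 = 3; 3 = 1 — FAILS

Answer: Both A and B are false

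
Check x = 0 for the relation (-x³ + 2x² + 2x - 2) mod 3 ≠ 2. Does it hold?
x = 0: LHS = (-0³ + 2·0² + 2·0 - 2) mod 3 = (-2) mod 3 = 1; 1 ≠ 2 — holds

The relation is satisfied at x = 0.

Answer: Yes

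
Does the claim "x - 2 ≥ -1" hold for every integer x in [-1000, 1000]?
The claim fails at x = 0:
x = 0: LHS = 0 - 2 = -2; -2 ≥ -1 — FAILS

Because a single integer refutes it, the statement is false.

Answer: False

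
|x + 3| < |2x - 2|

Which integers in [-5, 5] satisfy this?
Holds for: {-5, -4, -3, -2, -1}
Fails for: {0, 1, 2, 3, 4, 5}

Answer: {-5, -4, -3, -2, -1}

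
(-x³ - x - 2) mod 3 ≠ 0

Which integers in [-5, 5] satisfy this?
Holds for: {-5, -3, -2, 0, 1, 3, 4}
Fails for: {-4, -1, 2, 5}

Answer: {-5, -3, -2, 0, 1, 3, 4}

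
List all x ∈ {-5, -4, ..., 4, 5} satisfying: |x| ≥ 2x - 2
Holds for: {-5, -4, -3, -2, -1, 0, 1, 2}
Fails for: {3, 4, 5}

Answer: {-5, -4, -3, -2, -1, 0, 1, 2}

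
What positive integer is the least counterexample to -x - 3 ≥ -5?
Testing positive integers:
x = 1: LHS = -1 - 3 = -4; -4 ≥ -5 — holds
x = 2: LHS = -2 - 3 = -5; -5 ≥ -5 — holds
x = 3: LHS = -3 - 3 = -6; -6 ≥ -5 — FAILS  ← smallest positive counterexample

Answer: x = 3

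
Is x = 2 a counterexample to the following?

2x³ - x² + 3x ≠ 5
Substitute x = 2 into the relation:
x = 2: LHS = 2·2³ - 2² + 3·2 = 18; 18 ≠ 5 — holds

The relation holds at x = 2, so it is not a counterexample.

Answer: No, x = 2 is not a counterexample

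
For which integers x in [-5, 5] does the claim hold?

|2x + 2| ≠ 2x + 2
Holds for: {-5, -4, -3, -2}
Fails for: {-1, 0, 1, 2, 3, 4, 5}

Answer: {-5, -4, -3, -2}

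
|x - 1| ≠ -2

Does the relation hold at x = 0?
x = 0: LHS = |0 - 1| = |-1| = 1; 1 ≠ -2 — holds

The relation is satisfied at x = 0.

Answer: Yes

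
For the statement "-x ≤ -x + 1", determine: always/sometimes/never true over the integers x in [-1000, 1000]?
Over all integers in [-1000, 1000], LHS − RHS is largest at x = 0, where it equals -1:
x = 0: LHS = -0 = 0, RHS = -0 + 1 = 1; 0 ≤ 1 — holds
At the ends of the range:
x = -1000: LHS = -(-1000) = 1000, RHS = -(-1000) + 1 = 1001; 1000 ≤ 1001 — holds
x = 1000: RHS = -1000 + 1 = -999; -1000 ≤ -999 — holds
Hence LHS − RHS is never positive, i.e. LHS ≤ RHS throughout, so the relation holds for every integer in [-1000, 1000].

No counterexample exists.

Answer: Always true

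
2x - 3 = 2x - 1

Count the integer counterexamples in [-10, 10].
Counterexamples in [-10, 10]: {-10, -9, -8, -7, -6, -5, -4, -3, -2, -1, 0, 1, 2, 3, 4, 5, 6, 7, 8, 9, 10}.

Counting them gives 21 values.

Answer: 21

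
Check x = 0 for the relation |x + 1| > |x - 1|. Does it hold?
x = 0: LHS = |0 + 1| = |1| = 1, RHS = |0 - 1| = |-1| = 1; 1 > 1 — FAILS

The relation fails at x = 0, so x = 0 is a counterexample.

Answer: No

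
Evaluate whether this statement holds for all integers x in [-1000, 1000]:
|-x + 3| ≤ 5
The claim fails at x = -3:
x = -3: LHS = |-(-3) + 3| = |6| = 6; 6 ≤ 5 — FAILS

Because a single integer refutes it, the statement is false.

Answer: False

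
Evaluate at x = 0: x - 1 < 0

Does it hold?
x = 0: LHS = 0 - 1 = -1; -1 < 0 — holds

The relation is satisfied at x = 0.

Answer: Yes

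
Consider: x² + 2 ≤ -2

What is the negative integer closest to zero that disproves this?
Testing negative integers from -1 downward:
x = -1: LHS = (-1)² + 2 = 3; 3 ≤ -2 — FAILS  ← closest negative counterexample to 0

Answer: x = -1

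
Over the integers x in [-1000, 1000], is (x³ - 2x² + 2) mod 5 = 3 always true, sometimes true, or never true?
For a polynomial with integer coefficients, its value mod 5 depends only on x mod 5, so it suffices to check one representative of each residue class, x = 0, 1, 2, 3, 4:
x = 0: LHS = (0³ - 2·0² + 2) mod 5 = 2 mod 5 = 2; 2 = 3 — FAILS
x = 1: LHS = (1³ - 2·1² + 2) mod 5 = 1 mod 5 = 1; 1 = 3 — FAILS
x = 2: LHS = (2³ - 2·2² + 2) mod 5 = 2 mod 5 = 2; 2 = 3 — FAILS
x = 3: LHS = (3³ - 2·3² + 2) mod 5 = 11 mod 5 = 1; 1 = 3 — FAILS
x = 4: LHS = (4³ - 2·4² + 2) mod 5 = 34 mod 5 = 4; 4 = 3 — FAILS
The relation fails in every residue class, so the claimed relation (=) fails for every integer in [-1000, 1000].

No integer in the range satisfies it.

Answer: Never true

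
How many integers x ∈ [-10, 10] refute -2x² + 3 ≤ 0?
Counterexamples in [-10, 10]: {-1, 0, 1}.

Counting them gives 3 values.

Answer: 3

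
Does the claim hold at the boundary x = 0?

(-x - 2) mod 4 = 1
x = 0: LHS = (-0 - 2) mod 4 = (-2) mod 4 = 2; 2 = 1 — FAILS

The relation fails at x = 0, so x = 0 is a counterexample.

Answer: No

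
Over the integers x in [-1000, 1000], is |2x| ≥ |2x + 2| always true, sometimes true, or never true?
Holds at x = -1: LHS = |2·(-1)| = |-2| = 2, RHS = |2·(-1) + 2| = |0| = 0; 2 ≥ 0 — holds
Fails at x = 0: LHS = |2·0| = |0| = 0, RHS = |2·0 + 2| = |2| = 2; 0 ≥ 2 — FAILS
It is satisfied by some integers in the range but not all.

Answer: Sometimes true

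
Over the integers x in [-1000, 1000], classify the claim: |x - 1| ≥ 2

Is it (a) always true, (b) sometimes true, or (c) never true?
Holds at x = -1: LHS = |(-1) - 1| = |-2| = 2; 2 ≥ 2 — holds
Fails at x = 0: LHS = |0 - 1| = |-1| = 1; 1 ≥ 2 — FAILS
It is satisfied by some integers in the range but not all.

Answer: Sometimes true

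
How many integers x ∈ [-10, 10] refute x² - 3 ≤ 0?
Counterexamples in [-10, 10]: {-10, -9, -8, -7, -6, -5, -4, -3, -2, 2, 3, 4, 5, 6, 7, 8, 9, 10}.

Counting them gives 18 values.

Answer: 18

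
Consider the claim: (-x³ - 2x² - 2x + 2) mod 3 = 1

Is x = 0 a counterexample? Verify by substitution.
Substitute x = 0 into the relation:
x = 0: LHS = (-0³ - 2·0² - 2·0 + 2) mod 3 = 2 mod 3 = 2; 2 = 1 — FAILS

Since the claim fails at x = 0, this value is a counterexample.

Answer: Yes, x = 0 is a counterexample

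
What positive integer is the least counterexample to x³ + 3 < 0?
Testing positive integers:
x = 1: LHS = 1³ + 3 = 4; 4 < 0 — FAILS  ← smallest positive counterexample

Answer: x = 1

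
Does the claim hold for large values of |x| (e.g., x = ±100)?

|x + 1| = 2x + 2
x = 100: LHS = |100 + 1| = |101| = 101, RHS = 2·100 + 2 = 202; 101 = 202 — FAILS
x = -100: LHS = |(-100) + 1| = |-99| = 99, RHS = 2·(-100) + 2 = -198; 99 = -198 — FAILS

Answer: No, fails for both x = 100 and x = -100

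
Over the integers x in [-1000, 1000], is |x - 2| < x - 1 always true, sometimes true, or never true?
Holds at x = 2: LHS = |2 - 2| = |0| = 0, RHS = 2 - 1 = 1; 0 < 1 — holds
Fails at x = 0: LHS = |0 - 2| = |-2| = 2, RHS = 0 - 1 = -1; 2 < -1 — FAILS
It is satisfied by some integers in the range but not all.

Answer: Sometimes true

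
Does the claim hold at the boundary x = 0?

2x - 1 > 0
x = 0: LHS = 2·0 - 1 = -1; -1 > 0 — FAILS

The relation fails at x = 0, so x = 0 is a counterexample.

Answer: No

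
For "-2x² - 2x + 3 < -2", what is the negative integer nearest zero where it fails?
Testing negative integers from -1 downward:
x = -1: LHS = -2·(-1)² - 2·(-1) + 3 = 3; 3 < -2 — FAILS  ← closest negative counterexample to 0

Answer: x = -1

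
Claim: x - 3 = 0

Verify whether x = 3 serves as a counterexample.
Substitute x = 3 into the relation:
x = 3: LHS = 3 - 3 = 0; 0 = 0 — holds

The claim holds here, so x = 3 is not a counterexample. (A counterexample exists elsewhere, e.g. x = 0.)

Answer: No, x = 3 is not a counterexample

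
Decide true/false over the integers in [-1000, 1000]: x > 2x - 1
The claim fails at x = 1:
x = 1: RHS = 2·1 - 1 = 1; 1 > 1 — FAILS

Because a single integer refutes it, the statement is false.

Answer: False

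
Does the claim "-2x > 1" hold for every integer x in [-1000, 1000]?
The claim fails at x = 0:
x = 0: LHS = -2·0 = 0; 0 > 1 — FAILS

Because a single integer refutes it, the statement is false.

Answer: False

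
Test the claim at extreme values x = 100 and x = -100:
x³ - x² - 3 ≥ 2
x = 100: LHS = 100³ - 100² - 3 = 989997; 989997 ≥ 2 — holds
x = -100: LHS = (-100)³ - (-100)² - 3 = -1010003; -1010003 ≥ 2 — FAILS

Answer: Partially: holds for x = 100, fails for x = -100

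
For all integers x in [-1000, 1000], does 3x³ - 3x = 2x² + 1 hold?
The claim fails at x = 0:
x = 0: LHS = 3·0³ - 3·0 = 0, RHS = 2·0² + 1 = 1; 0 = 1 — FAILS

Because a single integer refutes it, the statement is false.

Answer: False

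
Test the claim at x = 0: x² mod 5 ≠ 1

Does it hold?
x = 0: LHS = (0²) mod 5 = 0 mod 5 = 0; 0 ≠ 1 — holds

The relation is satisfied at x = 0.

Answer: Yes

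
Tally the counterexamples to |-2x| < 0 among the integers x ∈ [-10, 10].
Counterexamples in [-10, 10]: {-10, -9, -8, -7, -6, -5, -4, -3, -2, -1, 0, 1, 2, 3, 4, 5, 6, 7, 8, 9, 10}.

Counting them gives 21 values.

Answer: 21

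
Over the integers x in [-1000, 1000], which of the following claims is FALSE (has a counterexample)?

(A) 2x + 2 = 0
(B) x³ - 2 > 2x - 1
(A) x = 0: LHS = 2·0 + 2 = 2; 2 = 0 — FAILS
(B) x = 0: LHS = 0³ - 2 = -2, RHS = 2·0 - 1 = -1; -2 > -1 — FAILS

Answer: Both A and B are false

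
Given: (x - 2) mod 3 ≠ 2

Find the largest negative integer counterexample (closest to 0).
Testing negative integers from -1 downward:
x = -1: LHS = ((-1) - 2) mod 3 = (-3) mod 3 = 0; 0 ≠ 2 — holds
x = -2: LHS = ((-2) - 2) mod 3 = (-4) mod 3 = 2; 2 ≠ 2 — FAILS  ← closest negative counterexample to 0

Answer: x = -2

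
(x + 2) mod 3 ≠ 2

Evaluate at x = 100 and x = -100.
x = 100: LHS = (100 + 2) mod 3 = 102 mod 3 = 0; 0 ≠ 2 — holds
x = -100: LHS = ((-100) + 2) mod 3 = (-98) mod 3 = 1; 1 ≠ 2 — holds

Answer: Yes, holds for both x = 100 and x = -100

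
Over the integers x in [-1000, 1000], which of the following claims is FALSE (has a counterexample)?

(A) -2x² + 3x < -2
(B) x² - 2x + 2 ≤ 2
(A) x = 0: LHS = -2·0² + 3·0 = 0; 0 < -2 — FAILS
(B) x = -1: LHS = (-1)² - 2·(-1) + 2 = 5; 5 ≤ 2 — FAILS

Answer: Both A and B are false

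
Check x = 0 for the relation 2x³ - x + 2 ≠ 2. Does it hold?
x = 0: LHS = 2·0³ - 0 + 2 = 2; 2 ≠ 2 — FAILS

The relation fails at x = 0, so x = 0 is a counterexample.

Answer: No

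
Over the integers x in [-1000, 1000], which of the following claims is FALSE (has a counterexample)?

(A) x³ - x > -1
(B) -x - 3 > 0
(A) x = -2: LHS = (-2)³ - (-2) = -6; -6 > -1 — FAILS
(B) x = 0: LHS = -0 - 3 = -3; -3 > 0 — FAILS

Answer: Both A and B are false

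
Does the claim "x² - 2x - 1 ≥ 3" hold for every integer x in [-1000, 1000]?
The claim fails at x = 0:
x = 0: LHS = 0² - 2·0 - 1 = -1; -1 ≥ 3 — FAILS

Because a single integer refutes it, the statement is false.

Answer: False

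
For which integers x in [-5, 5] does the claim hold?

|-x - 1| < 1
Holds for: {-1}
Fails for: {-5, -4, -3, -2, 0, 1, 2, 3, 4, 5}

Answer: {-1}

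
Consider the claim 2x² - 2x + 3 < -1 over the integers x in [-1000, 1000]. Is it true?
The claim fails at x = 0:
x = 0: LHS = 2·0² - 2·0 + 3 = 3; 3 < -1 — FAILS

Because a single integer refutes it, the statement is false.

Answer: False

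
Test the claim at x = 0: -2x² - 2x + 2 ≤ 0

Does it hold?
x = 0: LHS = -2·0² - 2·0 + 2 = 2; 2 ≤ 0 — FAILS

The relation fails at x = 0, so x = 0 is a counterexample.

Answer: No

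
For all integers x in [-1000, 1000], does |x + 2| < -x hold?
The claim fails at x = 0:
x = 0: LHS = |0 + 2| = |2| = 2, RHS = -0 = 0; 2 < 0 — FAILS

Because a single integer refutes it, the statement is false.

Answer: False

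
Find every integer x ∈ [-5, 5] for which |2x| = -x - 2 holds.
Over all integers in [-5, 5], LHS − RHS is always positive; it is smallest at x = 0, where it equals 2:
x = 0: LHS = |2·0| = |0| = 0, RHS = -0 - 2 = -2; 0 = -2 — FAILS
At the ends of the range:
x = -5: LHS = |2·(-5)| = |-10| = 10, RHS = -(-5) - 2 = 3; 10 = 3 — FAILS
x = 5: LHS = |2·5| = |10| = 10, RHS = -5 - 2 = -7; 10 = -7 — FAILS
Hence LHS − RHS is never 0, i.e. the two sides are never equal, so the claimed relation (=) fails for every integer in [-5, 5].

Answer: None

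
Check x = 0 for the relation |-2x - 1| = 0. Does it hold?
x = 0: LHS = |-2·0 - 1| = |-1| = 1; 1 = 0 — FAILS

The relation fails at x = 0, so x = 0 is a counterexample.

Answer: No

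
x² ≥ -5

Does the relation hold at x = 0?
x = 0: LHS = 0² = 0; 0 ≥ -5 — holds

The relation is satisfied at x = 0.

Answer: Yes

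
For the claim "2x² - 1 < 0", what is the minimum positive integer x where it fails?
Testing positive integers:
x = 1: LHS = 2·1² - 1 = 1; 1 < 0 — FAILS  ← smallest positive counterexample

Answer: x = 1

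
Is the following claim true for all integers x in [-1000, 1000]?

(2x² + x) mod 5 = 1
The claim fails at x = 0:
x = 0: LHS = (2·0² + 0) mod 5 = 0 mod 5 = 0; 0 = 1 — FAILS

Because a single integer refutes it, the statement is false.

Answer: False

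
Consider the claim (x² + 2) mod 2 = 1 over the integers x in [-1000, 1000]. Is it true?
The claim fails at x = 0:
x = 0: LHS = (0² + 2) mod 2 = 2 mod 2 = 0; 0 = 1 — FAILS

Because a single integer refutes it, the statement is false.

Answer: False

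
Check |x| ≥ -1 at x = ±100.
x = 100: LHS = |100| = 100; 100 ≥ -1 — holds
x = -100: LHS = |-100| = 100; 100 ≥ -1 — holds

Answer: Yes, holds for both x = 100 and x = -100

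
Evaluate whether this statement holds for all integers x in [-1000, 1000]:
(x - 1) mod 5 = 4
The claim fails at x = 1:
x = 1: LHS = (1 - 1) mod 5 = 0 mod 5 = 0; 0 = 4 — FAILS

Because a single integer refutes it, the statement is false.

Answer: False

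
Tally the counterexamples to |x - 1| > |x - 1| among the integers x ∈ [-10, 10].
Counterexamples in [-10, 10]: {-10, -9, -8, -7, -6, -5, -4, -3, -2, -1, 0, 1, 2, 3, 4, 5, 6, 7, 8, 9, 10}.

Counting them gives 21 values.

Answer: 21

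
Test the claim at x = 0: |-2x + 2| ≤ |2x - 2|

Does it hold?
x = 0: LHS = |-2·0 + 2| = |2| = 2, RHS = |2·0 - 2| = |-2| = 2; 2 ≤ 2 — holds

The relation is satisfied at x = 0.

Answer: Yes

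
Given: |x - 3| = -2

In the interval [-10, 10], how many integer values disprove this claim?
Counterexamples in [-10, 10]: {-10, -9, -8, -7, -6, -5, -4, -3, -2, -1, 0, 1, 2, 3, 4, 5, 6, 7, 8, 9, 10}.

Counting them gives 21 values.

Answer: 21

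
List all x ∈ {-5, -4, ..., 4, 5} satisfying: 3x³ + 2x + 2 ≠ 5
Track d = LHS − RHS over the integers in [-5, 5]. Equality would need d = 0, but d changes sign only between consecutive integers, jumping over 0:
x = 0: LHS = 3·0³ + 2·0 + 2 = 2; 2 ≠ 5 — holds  (d = -3)
x = 1: LHS = 3·1³ + 2·1 + 2 = 7; 7 ≠ 5 — holds  (d = 2)
Away from these crossings d keeps a constant sign, and checking every integer in [-5, 5] confirms d ≠ 0 throughout. Hence the two sides are never equal, so the relation holds for every integer in [-5, 5].

Answer: All integers in [-5, 5]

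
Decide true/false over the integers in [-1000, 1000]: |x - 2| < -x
The claim fails at x = 0:
x = 0: LHS = |0 - 2| = |-2| = 2, RHS = -0 = 0; 2 < 0 — FAILS

Because a single integer refutes it, the statement is false.

Answer: False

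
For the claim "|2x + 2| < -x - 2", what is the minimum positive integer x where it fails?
Testing positive integers:
x = 1: LHS = |2·1 + 2| = |4| = 4, RHS = -1 - 2 = -3; 4 < -3 — FAILS  ← smallest positive counterexample

Answer: x = 1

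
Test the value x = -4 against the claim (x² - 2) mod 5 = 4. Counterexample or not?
Substitute x = -4 into the relation:
x = -4: LHS = ((-4)² - 2) mod 5 = 14 mod 5 = 4; 4 = 4 — holds

The claim holds here, so x = -4 is not a counterexample. (A counterexample exists elsewhere, e.g. x = 0.)

Answer: No, x = -4 is not a counterexample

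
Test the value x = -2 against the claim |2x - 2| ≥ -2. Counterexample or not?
Substitute x = -2 into the relation:
x = -2: LHS = |2·(-2) - 2| = |-6| = 6; 6 ≥ -2 — holds

The relation holds at x = -2, so it is not a counterexample.

Answer: No, x = -2 is not a counterexample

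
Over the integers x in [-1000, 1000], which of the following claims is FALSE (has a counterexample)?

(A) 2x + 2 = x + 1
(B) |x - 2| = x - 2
(A) x = 0: LHS = 2·0 + 2 = 2, RHS = 0 + 1 = 1; 2 = 1 — FAILS
(B) x = 0: LHS = |0 - 2| = |-2| = 2, RHS = 0 - 2 = -2; 2 = -2 — FAILS

Answer: Both A and B are false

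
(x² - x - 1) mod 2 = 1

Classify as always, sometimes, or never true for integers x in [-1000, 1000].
For a polynomial with integer coefficients, its value mod 2 depends only on x mod 2, so it suffices to check one representative of each residue class, x = 0, 1:
x = 0: LHS = (0² - 0 - 1) mod 2 = (-1) mod 2 = 1; 1 = 1 — holds
x = 1: LHS = (1² - 1 - 1) mod 2 = (-1) mod 2 = 1; 1 = 1 — holds
The relation holds in every residue class, so the relation holds for every integer in [-1000, 1000].

No counterexample exists.

Answer: Always true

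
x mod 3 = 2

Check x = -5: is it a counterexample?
Substitute x = -5 into the relation:
x = -5: LHS = (-5) mod 3 = 1; 1 = 2 — FAILS

Since the claim fails at x = -5, this value is a counterexample.

Answer: Yes, x = -5 is a counterexample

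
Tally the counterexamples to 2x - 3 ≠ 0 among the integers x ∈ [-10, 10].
Track d = LHS − RHS over the integers in [-10, 10]. Equality would need d = 0, but d changes sign only between consecutive integers, jumping over 0:
x = 1: LHS = 2·1 - 3 = -1; -1 ≠ 0 — holds  (d = -1)
x = 2: LHS = 2·2 - 3 = 1; 1 ≠ 0 — holds  (d = 1)
Away from these crossings d keeps a constant sign, and checking every integer in [-10, 10] confirms d ≠ 0 throughout. Hence the two sides are never equal, so the relation holds for every integer in [-10, 10].

No counterexample appears in that range.

Answer: 0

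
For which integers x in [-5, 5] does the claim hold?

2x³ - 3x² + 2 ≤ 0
Holds for: {-5, -4, -3, -2, -1}
Fails for: {0, 1, 2, 3, 4, 5}

Answer: {-5, -4, -3, -2, -1}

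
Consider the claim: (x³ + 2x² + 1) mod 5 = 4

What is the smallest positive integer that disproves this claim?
Testing positive integers:
x = 1: LHS = (1³ + 2·1² + 1) mod 5 = 4 mod 5 = 4; 4 = 4 — holds
x = 2: LHS = (2³ + 2·2² + 1) mod 5 = 17 mod 5 = 2; 2 = 4 — FAILS  ← smallest positive counterexample

Answer: x = 2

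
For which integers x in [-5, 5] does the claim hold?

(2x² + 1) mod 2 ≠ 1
For a polynomial with integer coefficients, its value mod 2 depends only on x mod 2, so it suffices to check one representative of each residue class, x = 0, 1:
x = 0: LHS = (2·0² + 1) mod 2 = 1 mod 2 = 1; 1 ≠ 1 — FAILS
x = 1: LHS = (2·1² + 1) mod 2 = 3 mod 2 = 1; 1 ≠ 1 — FAILS
The relation fails in every residue class, so the claimed relation (≠) fails for every integer in [-5, 5].

Answer: None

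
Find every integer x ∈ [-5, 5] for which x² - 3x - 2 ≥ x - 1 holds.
Holds for: {-5, -4, -3, -2, -1, 5}
Fails for: {0, 1, 2, 3, 4}

Answer: {-5, -4, -3, -2, -1, 5}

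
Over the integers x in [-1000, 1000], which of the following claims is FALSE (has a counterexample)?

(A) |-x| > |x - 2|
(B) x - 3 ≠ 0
(A) x = 0: LHS = |-0| = |0| = 0, RHS = |0 - 2| = |-2| = 2; 0 > 2 — FAILS
(B) x = 3: LHS = 3 - 3 = 0; 0 ≠ 0 — FAILS

Answer: Both A and B are false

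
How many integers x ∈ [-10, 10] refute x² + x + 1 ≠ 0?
Over all integers in [-10, 10], LHS − RHS is always positive; it is smallest at x = 0, where it equals 1:
x = 0: LHS = 0² + 0 + 1 = 1; 1 ≠ 0 — holds
At the ends of the range:
x = -10: LHS = (-10)² + (-10) + 1 = 91; 91 ≠ 0 — holds
x = 10: LHS = 10² + 10 + 1 = 111; 111 ≠ 0 — holds
Hence LHS − RHS is never 0, i.e. the two sides are never equal, so the relation holds for every integer in [-10, 10].

No counterexample appears in that range.

Answer: 0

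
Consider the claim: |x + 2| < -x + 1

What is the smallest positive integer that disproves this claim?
Testing positive integers:
x = 1: LHS = |1 + 2| = |3| = 3, RHS = -1 + 1 = 0; 3 < 0 — FAILS  ← smallest positive counterexample

Answer: x = 1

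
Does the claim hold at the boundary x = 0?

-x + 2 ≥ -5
x = 0: LHS = -0 + 2 = 2; 2 ≥ -5 — holds

The relation is satisfied at x = 0.

Answer: Yes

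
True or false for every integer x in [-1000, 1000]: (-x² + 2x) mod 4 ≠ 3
For a polynomial with integer coefficients, its value mod 4 depends only on x mod 4, so it suffices to check one representative of each residue class, x = 0, 1, 2, 3:
x = 0: LHS = (-0² + 2·0) mod 4 = 0 mod 4 = 0; 0 ≠ 3 — holds
x = 1: LHS = (-1² + 2·1) mod 4 = 1 mod 4 = 1; 1 ≠ 3 — holds
x = 2: LHS = (-2² + 2·2) mod 4 = 0 mod 4 = 0; 0 ≠ 3 — holds
x = 3: LHS = (-3² + 2·3) mod 4 = (-3) mod 4 = 1; 1 ≠ 3 — holds
The relation holds in every residue class, so the relation holds for every integer in [-1000, 1000].

No counterexample exists.

Answer: True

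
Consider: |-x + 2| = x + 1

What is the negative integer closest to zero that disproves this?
Testing negative integers from -1 downward:
x = -1: LHS = |-(-1) + 2| = |3| = 3, RHS = (-1) + 1 = 0; 3 = 0 — FAILS  ← closest negative counterexample to 0

Answer: x = -1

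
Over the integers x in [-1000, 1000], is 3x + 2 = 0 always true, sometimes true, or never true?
Track d = LHS − RHS over the integers in [-1000, 1000]. Equality would need d = 0, but d changes sign only between consecutive integers, jumping over 0:
x = -1: LHS = 3·(-1) + 2 = -1; -1 = 0 — FAILS  (d = -1)
x = 0: LHS = 3·0 + 2 = 2; 2 = 0 — FAILS  (d = 2)
Away from these crossings d keeps a constant sign, and checking every integer in [-1000, 1000] confirms d ≠ 0 throughout. Hence the two sides are never equal, so the claimed relation (=) fails for every integer in [-1000, 1000].

No integer in the range satisfies it.

Answer: Never true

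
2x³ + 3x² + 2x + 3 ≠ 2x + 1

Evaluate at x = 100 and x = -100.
x = 100: LHS = 2·100³ + 3·100² + 2·100 + 3 = 2030203, RHS = 2·100 + 1 = 201; 2030203 ≠ 201 — holds
x = -100: LHS = 2·(-100)³ + 3·(-100)² + 2·(-100) + 3 = -1970197, RHS = 2·(-100) + 1 = -199; -1970197 ≠ -199 — holds

Answer: Yes, holds for both x = 100 and x = -100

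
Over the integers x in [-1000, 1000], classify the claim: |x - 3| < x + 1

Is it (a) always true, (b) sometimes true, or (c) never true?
Holds at x = 2: LHS = |2 - 3| = |-1| = 1, RHS = 2 + 1 = 3; 1 < 3 — holds
Fails at x = 0: LHS = |0 - 3| = |-3| = 3, RHS = 0 + 1 = 1; 3 < 1 — FAILS
It is satisfied by some integers in the range but not all.

Answer: Sometimes true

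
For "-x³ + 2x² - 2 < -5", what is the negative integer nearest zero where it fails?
Testing negative integers from -1 downward:
x = -1: LHS = -(-1)³ + 2·(-1)² - 2 = 1; 1 < -5 — FAILS  ← closest negative counterexample to 0

Answer: x = -1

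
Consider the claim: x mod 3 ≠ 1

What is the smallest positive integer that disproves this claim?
Testing positive integers:
x = 1: LHS = 1 mod 3 = 1; 1 ≠ 1 — FAILS  ← smallest positive counterexample

Answer: x = 1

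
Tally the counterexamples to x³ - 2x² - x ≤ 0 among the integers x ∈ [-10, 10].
Counterexamples in [-10, 10]: {3, 4, 5, 6, 7, 8, 9, 10}.

Counting them gives 8 values.

Answer: 8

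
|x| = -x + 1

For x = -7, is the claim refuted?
Substitute x = -7 into the relation:
x = -7: LHS = |-7| = 7, RHS = -(-7) + 1 = 8; 7 = 8 — FAILS

Since the claim fails at x = -7, this value is a counterexample.

Answer: Yes, x = -7 is a counterexample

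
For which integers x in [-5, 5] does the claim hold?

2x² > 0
Holds for: {-5, -4, -3, -2, -1, 1, 2, 3, 4, 5}
Fails for: {0}

Answer: {-5, -4, -3, -2, -1, 1, 2, 3, 4, 5}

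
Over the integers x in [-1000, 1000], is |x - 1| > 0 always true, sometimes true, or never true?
Holds at x = 0: LHS = |0 - 1| = |-1| = 1; 1 > 0 — holds
Fails at x = 1: LHS = |1 - 1| = |0| = 0; 0 > 0 — FAILS
It is satisfied by some integers in the range but not all.

Answer: Sometimes true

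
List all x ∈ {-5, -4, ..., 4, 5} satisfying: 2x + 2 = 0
Holds for: {-1}
Fails for: {-5, -4, -3, -2, 0, 1, 2, 3, 4, 5}

Answer: {-1}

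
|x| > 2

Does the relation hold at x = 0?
x = 0: LHS = |0| = 0; 0 > 2 — FAILS

The relation fails at x = 0, so x = 0 is a counterexample.

Answer: No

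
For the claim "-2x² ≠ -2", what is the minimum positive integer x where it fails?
Testing positive integers:
x = 1: LHS = -2·1² = -2; -2 ≠ -2 — FAILS  ← smallest positive counterexample

Answer: x = 1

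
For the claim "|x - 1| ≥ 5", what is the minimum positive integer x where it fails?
Testing positive integers:
x = 1: LHS = |1 - 1| = |0| = 0; 0 ≥ 5 — FAILS  ← smallest positive counterexample

Answer: x = 1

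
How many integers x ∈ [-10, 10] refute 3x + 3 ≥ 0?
Counterexamples in [-10, 10]: {-10, -9, -8, -7, -6, -5, -4, -3, -2}.

Counting them gives 9 values.

Answer: 9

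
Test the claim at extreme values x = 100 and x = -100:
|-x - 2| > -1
x = 100: LHS = |-100 - 2| = |-102| = 102; 102 > -1 — holds
x = -100: LHS = |-(-100) - 2| = |98| = 98; 98 > -1 — holds

Answer: Yes, holds for both x = 100 and x = -100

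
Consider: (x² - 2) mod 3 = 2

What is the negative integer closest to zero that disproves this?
Testing negative integers from -1 downward:
x = -1: LHS = ((-1)² - 2) mod 3 = (-1) mod 3 = 2; 2 = 2 — holds
x = -2: LHS = ((-2)² - 2) mod 3 = 2 mod 3 = 2; 2 = 2 — holds
x = -3: LHS = ((-3)² - 2) mod 3 = 7 mod 3 = 1; 1 = 2 — FAILS  ← closest negative counterexample to 0

Answer: x = -3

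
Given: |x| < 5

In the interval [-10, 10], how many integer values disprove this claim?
Counterexamples in [-10, 10]: {-10, -9, -8, -7, -6, -5, 5, 6, 7, 8, 9, 10}.

Counting them gives 12 values.

Answer: 12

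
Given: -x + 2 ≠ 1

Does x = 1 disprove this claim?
Substitute x = 1 into the relation:
x = 1: LHS = -1 + 2 = 1; 1 ≠ 1 — FAILS

Since the claim fails at x = 1, this value is a counterexample.

Answer: Yes, x = 1 is a counterexample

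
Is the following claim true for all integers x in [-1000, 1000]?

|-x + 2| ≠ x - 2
The claim fails at x = 2:
x = 2: LHS = |-2 + 2| = |0| = 0, RHS = 2 - 2 = 0; 0 ≠ 0 — FAILS

Because a single integer refutes it, the statement is false.

Answer: False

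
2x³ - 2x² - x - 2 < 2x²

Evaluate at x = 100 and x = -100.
x = 100: LHS = 2·100³ - 2·100² - 100 - 2 = 1979898, RHS = 2·100² = 20000; 1979898 < 20000 — FAILS
x = -100: LHS = 2·(-100)³ - 2·(-100)² - (-100) - 2 = -2019902, RHS = 2·(-100)² = 20000; -2019902 < 20000 — holds

Answer: Partially: fails for x = 100, holds for x = -100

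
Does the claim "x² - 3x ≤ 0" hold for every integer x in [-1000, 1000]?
The claim fails at x = -1:
x = -1: LHS = (-1)² - 3·(-1) = 4; 4 ≤ 0 — FAILS

Because a single integer refutes it, the statement is false.

Answer: False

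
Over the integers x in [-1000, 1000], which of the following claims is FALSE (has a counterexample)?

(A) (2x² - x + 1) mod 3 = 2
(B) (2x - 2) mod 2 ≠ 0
(A) x = 0: LHS = (2·0² - 0 + 1) mod 3 = 1 mod 3 = 1; 1 = 2 — FAILS
(B) x = 0: LHS = (2·0 - 2) mod 2 = (-2) mod 2 = 0; 0 ≠ 0 — FAILS

Answer: Both A and B are false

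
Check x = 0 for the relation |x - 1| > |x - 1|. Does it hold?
x = 0: LHS = |0 - 1| = |-1| = 1, RHS = |0 - 1| = |-1| = 1; 1 > 1 — FAILS

The relation fails at x = 0, so x = 0 is a counterexample.

Answer: No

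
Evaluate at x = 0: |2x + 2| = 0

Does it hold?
x = 0: LHS = |2·0 + 2| = |2| = 2; 2 = 0 — FAILS

The relation fails at x = 0, so x = 0 is a counterexample.

Answer: No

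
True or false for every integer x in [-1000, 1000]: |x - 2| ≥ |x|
The claim fails at x = 2:
x = 2: LHS = |2 - 2| = |0| = 0, RHS = |2| = 2; 0 ≥ 2 — FAILS

Because a single integer refutes it, the statement is false.

Answer: False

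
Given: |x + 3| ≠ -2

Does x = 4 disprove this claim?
Substitute x = 4 into the relation:
x = 4: LHS = |4 + 3| = |7| = 7; 7 ≠ -2 — holds

The relation holds at x = 4, so it is not a counterexample.

Answer: No, x = 4 is not a counterexample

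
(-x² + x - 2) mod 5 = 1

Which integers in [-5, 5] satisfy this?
Holds for: {-3, -1, 2, 4}
Fails for: {-5, -4, -2, 0, 1, 3, 5}

Answer: {-3, -1, 2, 4}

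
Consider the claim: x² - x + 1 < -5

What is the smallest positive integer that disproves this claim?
Testing positive integers:
x = 1: LHS = 1² - 1 + 1 = 1; 1 < -5 — FAILS  ← smallest positive counterexample

Answer: x = 1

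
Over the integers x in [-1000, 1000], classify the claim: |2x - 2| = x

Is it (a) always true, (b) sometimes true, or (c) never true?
Holds at x = 2: LHS = |2·2 - 2| = |2| = 2; 2 = 2 — holds
Fails at x = 0: LHS = |2·0 - 2| = |-2| = 2; 2 = 0 — FAILS
It is satisfied by some integers in the range but not all.

Answer: Sometimes true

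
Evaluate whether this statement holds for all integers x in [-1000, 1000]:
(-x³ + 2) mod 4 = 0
The claim fails at x = 0:
x = 0: LHS = (-0³ + 2) mod 4 = 2 mod 4 = 2; 2 = 0 — FAILS

Because a single integer refutes it, the statement is false.

Answer: False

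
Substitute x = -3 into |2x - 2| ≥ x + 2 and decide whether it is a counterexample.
Substitute x = -3 into the relation:
x = -3: LHS = |2·(-3) - 2| = |-8| = 8, RHS = (-3) + 2 = -1; 8 ≥ -1 — holds

The claim holds here, so x = -3 is not a counterexample. (A counterexample exists elsewhere, e.g. x = 1.)

Answer: No, x = -3 is not a counterexample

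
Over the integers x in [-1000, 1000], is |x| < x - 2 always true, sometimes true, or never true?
Over all integers in [-1000, 1000], LHS − RHS is smallest at x = 0, where it equals 2:
x = 0: LHS = |0| = 0, RHS = 0 - 2 = -2; 0 < -2 — FAILS
At the ends of the range:
x = -1000: LHS = |-1000| = 1000, RHS = (-1000) - 2 = -1002; 1000 < -1002 — FAILS
x = 1000: LHS = |1000| = 1000, RHS = 1000 - 2 = 998; 1000 < 998 — FAILS
Hence LHS − RHS is never negative, i.e. LHS ≥ RHS throughout, so the claimed relation (<) fails for every integer in [-1000, 1000].

No integer in the range satisfies it.

Answer: Never true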